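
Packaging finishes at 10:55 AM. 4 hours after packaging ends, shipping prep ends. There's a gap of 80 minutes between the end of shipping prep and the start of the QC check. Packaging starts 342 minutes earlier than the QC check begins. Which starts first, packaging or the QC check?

packaging

Shipping prep ends at 10:55 AM + 240 min = 2:55 PM.
The QC check starts at 2:55 PM + 80 min = 4:15 PM.
Packaging starts at 4:15 PM − 342 min = 10:33 AM.
Packaging starts at 10:33 AM and the QC check starts at 4:15 PM, so packaging is first.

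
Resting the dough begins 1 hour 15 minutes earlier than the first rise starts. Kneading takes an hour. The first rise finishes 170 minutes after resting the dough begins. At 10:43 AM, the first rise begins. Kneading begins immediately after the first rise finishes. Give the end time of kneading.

1:18 PM

Resting the dough starts at 10:43 AM − 75 min = 9:28 AM.
The first rise ends at 9:28 AM + 170 min = 12:18 PM.
So kneading starts at 12:18 PM.
Kneading ends at 12:18 PM + 60 min = 1:18 PM.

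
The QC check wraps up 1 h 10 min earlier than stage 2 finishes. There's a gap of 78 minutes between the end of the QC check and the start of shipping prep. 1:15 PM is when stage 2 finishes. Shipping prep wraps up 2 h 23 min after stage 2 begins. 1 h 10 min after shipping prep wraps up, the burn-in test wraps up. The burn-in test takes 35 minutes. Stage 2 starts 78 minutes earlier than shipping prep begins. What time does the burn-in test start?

3:03 PM

The QC check ends at 1:15 PM − 70 min = 12:05 PM.
Shipping prep starts at 12:05 PM + 78 min = 1:23 PM.
Stage 2 starts at 1:23 PM − 78 min = 12:05 PM.
Shipping prep ends at 12:05 PM + 143 min = 2:28 PM.
The burn-in test ends at 2:28 PM + 70 min = 3:38 PM.
The burn-in test starts at 3:38 PM − 35 min = 3:03 PM.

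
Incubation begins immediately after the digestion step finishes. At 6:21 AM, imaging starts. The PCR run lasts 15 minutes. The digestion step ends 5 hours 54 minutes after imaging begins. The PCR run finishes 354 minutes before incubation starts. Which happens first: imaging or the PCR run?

The digestion step ends at 6:21 AM + 354 min = 12:15 PM.
So incubation starts at 12:15 PM.
The PCR run ends at 12:15 PM − 354 min = 6:21 AM.
The PCR run starts at 6:21 AM − 15 min = 6:06 AM.
Imaging starts at 6:21 AM and the PCR run starts at 6:06 AM, so the PCR run is first.

the PCR run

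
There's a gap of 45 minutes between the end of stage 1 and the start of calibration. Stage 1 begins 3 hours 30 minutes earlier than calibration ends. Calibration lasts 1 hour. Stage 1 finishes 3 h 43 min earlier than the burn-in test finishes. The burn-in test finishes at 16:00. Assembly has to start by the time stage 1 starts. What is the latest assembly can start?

10:32

Stage 1 ends at 16:00 − 223 min = 12:17.
Calibration starts at 12:17 + 45 min = 13:02.
Calibration ends at 13:02 + 60 min = 14:02.
Stage 1 starts at 14:02 − 210 min = 10:32.
Assembly is bounded by stage 1, so the latest it can start is 10:32.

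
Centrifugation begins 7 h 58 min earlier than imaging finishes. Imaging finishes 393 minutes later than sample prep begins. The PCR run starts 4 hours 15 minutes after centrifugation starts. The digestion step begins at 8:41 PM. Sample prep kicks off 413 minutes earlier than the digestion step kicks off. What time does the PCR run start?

4:38 PM

Sample prep starts at 8:41 PM − 413 min = 1:48 PM.
Imaging ends at 1:48 PM + 393 min = 8:21 PM.
Centrifugation starts at 8:21 PM − 478 min = 12:23 PM.
The PCR run starts at 12:23 PM + 255 min = 4:38 PM.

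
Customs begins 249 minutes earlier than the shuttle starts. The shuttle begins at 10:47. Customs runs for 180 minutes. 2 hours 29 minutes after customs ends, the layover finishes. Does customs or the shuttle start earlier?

customs

Customs starts at 10:47 − 249 min = 06:38.
Customs starts at 06:38 and the shuttle starts at 10:47, so customs is first.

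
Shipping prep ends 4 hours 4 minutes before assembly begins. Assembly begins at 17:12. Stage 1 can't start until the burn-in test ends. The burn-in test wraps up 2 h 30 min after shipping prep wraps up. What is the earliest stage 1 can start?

15:38

Shipping prep ends at 17:12 − 244 min = 13:08.
The burn-in test ends at 13:08 + 150 min = 15:38.
Stage 1 is bounded by the burn-in test, so the earliest it can start is 15:38.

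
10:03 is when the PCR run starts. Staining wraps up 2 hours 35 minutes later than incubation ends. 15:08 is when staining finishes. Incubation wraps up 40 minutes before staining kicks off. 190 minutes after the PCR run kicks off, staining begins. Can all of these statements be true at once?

Yes

Staining starts at 10:03 + 190 min = 13:13.
Incubation ends at 13:13 − 40 min = 12:33.
Staining ends at 12:33 + 155 min = 15:08.
That matches the stated 15:08, so the schedule is consistent.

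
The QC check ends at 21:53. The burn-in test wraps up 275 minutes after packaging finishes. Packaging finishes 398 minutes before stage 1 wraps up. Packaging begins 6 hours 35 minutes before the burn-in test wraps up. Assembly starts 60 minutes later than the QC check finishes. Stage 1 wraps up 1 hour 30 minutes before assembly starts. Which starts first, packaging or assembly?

packaging

Assembly starts at 21:53 + 60 min = 22:53.
Stage 1 ends at 22:53 − 90 min = 21:23.
Packaging ends at 21:23 − 398 min = 14:45.
The burn-in test ends at 14:45 + 275 min = 19:20.
Packaging starts at 19:20 − 395 min = 12:45.
Packaging starts at 12:45 and assembly starts at 22:53, so packaging is first.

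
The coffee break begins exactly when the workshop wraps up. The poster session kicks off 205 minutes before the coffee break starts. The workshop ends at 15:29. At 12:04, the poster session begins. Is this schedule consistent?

The coffee break starts at 15:29.
The poster session starts at 15:29 − 205 min = 12:04.
That matches the stated 12:04, so the schedule is consistent.

Yes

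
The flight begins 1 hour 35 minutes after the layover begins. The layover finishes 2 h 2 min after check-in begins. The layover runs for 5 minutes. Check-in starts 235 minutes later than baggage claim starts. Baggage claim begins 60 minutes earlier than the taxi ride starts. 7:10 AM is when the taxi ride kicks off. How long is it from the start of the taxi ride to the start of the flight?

387 minutes

Baggage claim starts at 7:10 AM − 60 min = 6:10 AM.
Check-in starts at 6:10 AM + 235 min = 10:05 AM.
The layover ends at 10:05 AM + 122 min = 12:07 PM.
The layover starts at 12:07 PM − 5 min = 12:02 PM.
The flight starts at 12:02 PM + 95 min = 1:37 PM.
From 7:10 AM to 1:37 PM is 387 minutes.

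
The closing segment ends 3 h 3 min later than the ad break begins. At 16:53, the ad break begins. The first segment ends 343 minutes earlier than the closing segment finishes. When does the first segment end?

The closing segment ends at 16:53 + 183 min = 19:56.
The first segment ends at 19:56 − 343 min = 14:13.

14:13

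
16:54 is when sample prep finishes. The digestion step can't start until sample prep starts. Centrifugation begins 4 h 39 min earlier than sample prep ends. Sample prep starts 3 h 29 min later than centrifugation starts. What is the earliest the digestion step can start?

15:44

Centrifugation starts at 16:54 − 279 min = 12:15.
Sample prep starts at 12:15 + 209 min = 15:44.
The digestion step is bounded by sample prep, so the earliest it can start is 15:44.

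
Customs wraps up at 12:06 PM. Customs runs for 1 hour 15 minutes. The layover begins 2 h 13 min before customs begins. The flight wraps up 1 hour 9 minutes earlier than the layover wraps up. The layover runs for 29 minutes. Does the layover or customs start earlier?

Customs starts at 12:06 PM − 75 min = 10:51 AM.
The layover starts at 10:51 AM − 133 min = 8:38 AM.
The layover starts at 8:38 AM and customs starts at 10:51 AM, so the layover is first.

the layover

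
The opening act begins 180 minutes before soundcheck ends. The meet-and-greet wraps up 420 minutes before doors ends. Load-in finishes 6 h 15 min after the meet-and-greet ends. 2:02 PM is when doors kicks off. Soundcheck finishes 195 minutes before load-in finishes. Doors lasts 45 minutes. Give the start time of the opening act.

7:47 AM

Doors ends at 2:02 PM + 45 min = 2:47 PM.
The meet-and-greet ends at 2:47 PM − 420 min = 7:47 AM.
Load-in ends at 7:47 AM + 375 min = 2:02 PM.
Soundcheck ends at 2:02 PM − 195 min = 10:47 AM.
The opening act starts at 10:47 AM − 180 min = 7:47 AM.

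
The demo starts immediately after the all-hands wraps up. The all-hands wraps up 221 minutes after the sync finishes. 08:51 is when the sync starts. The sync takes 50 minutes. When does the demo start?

13:22

The sync ends at 08:51 + 50 min = 09:41.
The all-hands ends at 09:41 + 221 min = 13:22.
So the demo starts at 13:22.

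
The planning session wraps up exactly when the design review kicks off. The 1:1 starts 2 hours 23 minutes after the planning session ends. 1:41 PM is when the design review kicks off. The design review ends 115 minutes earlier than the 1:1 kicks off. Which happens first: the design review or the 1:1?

the design review

The planning session ends at 1:41 PM.
The 1:1 starts at 1:41 PM + 143 min = 4:04 PM.
The design review starts at 1:41 PM and the 1:1 starts at 4:04 PM, so the design review is first.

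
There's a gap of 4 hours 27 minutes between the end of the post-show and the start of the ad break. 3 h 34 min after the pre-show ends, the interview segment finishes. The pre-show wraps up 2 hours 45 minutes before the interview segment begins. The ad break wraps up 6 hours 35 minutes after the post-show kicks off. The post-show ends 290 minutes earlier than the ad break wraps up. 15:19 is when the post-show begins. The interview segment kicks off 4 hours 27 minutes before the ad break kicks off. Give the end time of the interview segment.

17:53

The ad break ends at 15:19 + 395 min = 21:54.
The post-show ends at 21:54 − 290 min = 17:04.
The ad break starts at 17:04 + 267 min = 21:31.
The interview segment starts at 21:31 − 267 min = 17:04.
The pre-show ends at 17:04 − 165 min = 14:19.
The interview segment ends at 14:19 + 214 min = 17:53.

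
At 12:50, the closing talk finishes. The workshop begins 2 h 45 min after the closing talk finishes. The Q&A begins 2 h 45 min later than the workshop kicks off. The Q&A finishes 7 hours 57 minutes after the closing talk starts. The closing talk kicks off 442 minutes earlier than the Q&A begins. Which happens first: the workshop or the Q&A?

The workshop starts at 12:50 + 165 min = 15:35.
The Q&A starts at 15:35 + 165 min = 18:20.
The workshop starts at 15:35 and the Q&A starts at 18:20, so the workshop is first.

the workshop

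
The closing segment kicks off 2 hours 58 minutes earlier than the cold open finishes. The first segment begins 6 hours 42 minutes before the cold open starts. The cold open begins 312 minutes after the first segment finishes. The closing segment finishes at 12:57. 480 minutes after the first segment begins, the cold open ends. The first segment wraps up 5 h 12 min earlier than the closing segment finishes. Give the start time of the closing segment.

The first segment ends at 12:57 − 312 min = 07:45.
The cold open starts at 07:45 + 312 min = 12:57.
The first segment starts at 12:57 − 402 min = 06:15.
The cold open ends at 06:15 + 480 min = 14:15.
The closing segment starts at 14:15 − 178 min = 11:17.

11:17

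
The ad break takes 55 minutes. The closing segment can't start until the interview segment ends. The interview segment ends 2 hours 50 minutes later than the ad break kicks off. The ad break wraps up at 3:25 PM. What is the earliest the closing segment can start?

5:20 PM

The ad break starts at 3:25 PM − 55 min = 2:30 PM.
The interview segment ends at 2:30 PM + 170 min = 5:20 PM.
The closing segment is bounded by the interview segment, so the earliest it can start is 5:20 PM.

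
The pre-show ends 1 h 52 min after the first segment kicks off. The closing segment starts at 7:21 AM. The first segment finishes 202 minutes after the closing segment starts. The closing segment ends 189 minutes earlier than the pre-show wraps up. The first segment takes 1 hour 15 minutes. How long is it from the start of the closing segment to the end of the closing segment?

The first segment ends at 7:21 AM + 202 min = 10:43 AM.
The first segment starts at 10:43 AM − 75 min = 9:28 AM.
The pre-show ends at 9:28 AM + 112 min = 11:20 AM.
The closing segment ends at 11:20 AM − 189 min = 8:11 AM.
From 7:21 AM to 8:11 AM is 50 minutes.

50 minutes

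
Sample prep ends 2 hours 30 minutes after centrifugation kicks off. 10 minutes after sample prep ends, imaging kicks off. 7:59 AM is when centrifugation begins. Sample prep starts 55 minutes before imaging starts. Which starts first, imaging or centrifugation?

centrifugation

Sample prep ends at 7:59 AM + 150 min = 10:29 AM.
Imaging starts at 10:29 AM + 10 min = 10:39 AM.
Imaging starts at 10:39 AM and centrifugation starts at 7:59 AM, so centrifugation is first.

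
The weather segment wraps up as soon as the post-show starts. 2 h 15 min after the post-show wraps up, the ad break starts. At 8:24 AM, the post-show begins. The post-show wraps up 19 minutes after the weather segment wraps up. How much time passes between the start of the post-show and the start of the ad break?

The weather segment ends at 8:24 AM.
The post-show ends at 8:24 AM + 19 min = 8:43 AM.
The ad break starts at 8:43 AM + 135 min = 10:58 AM.
From 8:24 AM to 10:58 AM is 154 minutes.

154 minutes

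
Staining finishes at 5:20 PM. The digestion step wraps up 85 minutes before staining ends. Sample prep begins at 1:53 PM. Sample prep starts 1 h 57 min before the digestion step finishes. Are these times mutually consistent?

The digestion step ends at 5:20 PM − 85 min = 3:55 PM.
Sample prep starts at 3:55 PM − 117 min = 1:58 PM.
But sample prep is also said to start at 1:53 PM — a 5-minute conflict.

No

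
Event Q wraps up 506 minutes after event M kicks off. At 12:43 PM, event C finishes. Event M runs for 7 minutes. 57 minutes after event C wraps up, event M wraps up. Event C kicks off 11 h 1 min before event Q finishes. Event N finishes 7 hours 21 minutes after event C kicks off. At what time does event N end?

6:19 PM

Event M ends at 12:43 PM + 57 min = 1:40 PM.
Event M starts at 1:40 PM − 7 min = 1:33 PM.
Event Q ends at 1:33 PM + 506 min = 9:59 PM.
Event C starts at 9:59 PM − 661 min = 10:58 AM.
Event N ends at 10:58 AM + 441 min = 6:19 PM.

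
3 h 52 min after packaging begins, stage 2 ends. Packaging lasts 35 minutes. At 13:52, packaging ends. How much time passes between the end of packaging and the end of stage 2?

Packaging starts at 13:52 − 35 min = 13:17.
Stage 2 ends at 13:17 + 232 min = 17:09.
From 13:52 to 17:09 is 3 hours 17 minutes.

3 hours 17 minutes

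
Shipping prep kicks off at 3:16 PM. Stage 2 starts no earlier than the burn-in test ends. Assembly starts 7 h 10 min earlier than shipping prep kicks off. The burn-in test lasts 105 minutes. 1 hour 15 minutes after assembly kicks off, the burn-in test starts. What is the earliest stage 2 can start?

11:06 AM

Assembly starts at 3:16 PM − 430 min = 8:06 AM.
The burn-in test starts at 8:06 AM + 75 min = 9:21 AM.
The burn-in test ends at 9:21 AM + 105 min = 11:06 AM.
Stage 2 is bounded by the burn-in test, so the earliest it can start is 11:06 AM.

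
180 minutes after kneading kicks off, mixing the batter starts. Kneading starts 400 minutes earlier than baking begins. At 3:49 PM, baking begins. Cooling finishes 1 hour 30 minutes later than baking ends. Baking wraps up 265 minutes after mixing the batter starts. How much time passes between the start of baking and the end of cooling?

Kneading starts at 3:49 PM − 400 min = 9:09 AM.
Mixing the batter starts at 9:09 AM + 180 min = 12:09 PM.
Baking ends at 12:09 PM + 265 min = 4:34 PM.
Cooling ends at 4:34 PM + 90 min = 6:04 PM.
From 3:49 PM to 6:04 PM is 2 h 15 min.

2 h 15 min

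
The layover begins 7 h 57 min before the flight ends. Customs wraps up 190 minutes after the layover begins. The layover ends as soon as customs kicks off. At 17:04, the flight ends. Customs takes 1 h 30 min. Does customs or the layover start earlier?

the layover

The layover starts at 17:04 − 477 min = 09:07.
Customs ends at 09:07 + 190 min = 12:17.
Customs starts at 12:17 − 90 min = 10:47.
Customs starts at 10:47 and the layover starts at 09:07, so the layover is first.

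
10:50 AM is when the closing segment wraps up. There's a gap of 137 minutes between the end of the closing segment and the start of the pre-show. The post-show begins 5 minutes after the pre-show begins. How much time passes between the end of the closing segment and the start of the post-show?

2 hours 22 minutes

The pre-show starts at 10:50 AM + 137 min = 1:07 PM.
The post-show starts at 1:07 PM + 5 min = 1:12 PM.
From 10:50 AM to 1:12 PM is 2 hours 22 minutes.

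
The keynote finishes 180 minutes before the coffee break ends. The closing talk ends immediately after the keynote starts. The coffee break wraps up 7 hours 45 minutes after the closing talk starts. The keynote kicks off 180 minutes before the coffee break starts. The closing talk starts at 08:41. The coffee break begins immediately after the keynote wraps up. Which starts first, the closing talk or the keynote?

The coffee break ends at 08:41 + 465 min = 16:26.
The keynote ends at 16:26 − 180 min = 13:26.
So the coffee break starts at 13:26.
The keynote starts at 13:26 − 180 min = 10:26.
The closing talk starts at 08:41 and the keynote starts at 10:26, so the closing talk is first.

the closing talk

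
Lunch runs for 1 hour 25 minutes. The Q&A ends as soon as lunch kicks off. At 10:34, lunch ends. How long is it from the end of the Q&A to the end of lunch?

Lunch starts at 10:34 − 85 min = 09:09.
So the Q&A ends at 09:09.
From 09:09 to 10:34 is 85 minutes.

85 minutes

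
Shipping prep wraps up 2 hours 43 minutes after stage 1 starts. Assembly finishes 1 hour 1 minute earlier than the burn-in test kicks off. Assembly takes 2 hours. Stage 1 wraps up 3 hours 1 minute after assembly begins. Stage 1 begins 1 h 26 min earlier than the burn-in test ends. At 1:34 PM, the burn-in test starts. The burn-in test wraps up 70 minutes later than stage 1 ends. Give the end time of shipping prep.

4:01 PM

Assembly ends at 1:34 PM − 61 min = 12:33 PM.
Assembly starts at 12:33 PM − 120 min = 10:33 AM.
Stage 1 ends at 10:33 AM + 181 min = 1:34 PM.
The burn-in test ends at 1:34 PM + 70 min = 2:44 PM.
Stage 1 starts at 2:44 PM − 86 min = 1:18 PM.
Shipping prep ends at 1:18 PM + 163 min = 4:01 PM.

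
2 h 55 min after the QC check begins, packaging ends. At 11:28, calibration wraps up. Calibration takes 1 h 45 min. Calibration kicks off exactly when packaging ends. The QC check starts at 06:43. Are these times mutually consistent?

Packaging ends at 06:43 + 175 min = 09:38.
So calibration starts at 09:38.
Calibration ends at 09:38 + 105 min = 11:23.
But calibration is also said to end at 11:28 — a 5-minute conflict.

No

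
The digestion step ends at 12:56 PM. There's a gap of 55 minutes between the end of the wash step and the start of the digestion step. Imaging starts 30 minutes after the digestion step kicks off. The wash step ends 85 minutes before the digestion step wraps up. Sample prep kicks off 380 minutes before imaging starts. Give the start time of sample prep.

6:36 AM

The wash step ends at 12:56 PM − 85 min = 11:31 AM.
The digestion step starts at 11:31 AM + 55 min = 12:26 PM.
Imaging starts at 12:26 PM + 30 min = 12:56 PM.
Sample prep starts at 12:56 PM − 380 min = 6:36 AM.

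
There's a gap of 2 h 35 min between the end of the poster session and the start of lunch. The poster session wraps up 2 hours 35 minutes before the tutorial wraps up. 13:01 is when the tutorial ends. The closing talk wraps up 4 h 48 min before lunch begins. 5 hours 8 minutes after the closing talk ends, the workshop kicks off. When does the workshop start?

13:21

The poster session ends at 13:01 − 155 min = 10:26.
Lunch starts at 10:26 + 155 min = 13:01.
The closing talk ends at 13:01 − 288 min = 08:13.
The workshop starts at 08:13 + 308 min = 13:21.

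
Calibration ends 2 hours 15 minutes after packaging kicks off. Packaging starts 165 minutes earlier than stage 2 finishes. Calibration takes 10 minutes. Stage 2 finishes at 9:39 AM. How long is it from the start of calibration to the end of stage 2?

Packaging starts at 9:39 AM − 165 min = 6:54 AM.
Calibration ends at 6:54 AM + 135 min = 9:09 AM.
Calibration starts at 9:09 AM − 10 min = 8:59 AM.
From 8:59 AM to 9:39 AM is 40 minutes.

40 minutes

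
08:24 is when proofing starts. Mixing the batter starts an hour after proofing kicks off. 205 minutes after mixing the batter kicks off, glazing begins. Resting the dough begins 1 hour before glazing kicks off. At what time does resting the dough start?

11:49

Mixing the batter starts at 08:24 + 60 min = 09:24.
Glazing starts at 09:24 + 205 min = 12:49.
Resting the dough starts at 12:49 − 60 min = 11:49.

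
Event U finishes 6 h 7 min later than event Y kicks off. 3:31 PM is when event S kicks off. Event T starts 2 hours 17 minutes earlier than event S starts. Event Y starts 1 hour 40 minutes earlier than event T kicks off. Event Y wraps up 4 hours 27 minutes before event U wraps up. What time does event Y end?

1:14 PM

Event T starts at 3:31 PM − 137 min = 1:14 PM.
Event Y starts at 1:14 PM − 100 min = 11:34 AM.
Event U ends at 11:34 AM + 367 min = 5:41 PM.
Event Y ends at 5:41 PM − 267 min = 1:14 PM.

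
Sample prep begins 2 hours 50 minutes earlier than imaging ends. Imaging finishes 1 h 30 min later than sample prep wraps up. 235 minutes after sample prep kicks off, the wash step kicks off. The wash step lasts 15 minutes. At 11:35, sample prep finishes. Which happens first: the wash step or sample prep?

sample prep

Imaging ends at 11:35 + 90 min = 13:05.
Sample prep starts at 13:05 − 170 min = 10:15.
The wash step starts at 10:15 + 235 min = 14:10.
The wash step starts at 14:10 and sample prep starts at 10:15, so sample prep is first.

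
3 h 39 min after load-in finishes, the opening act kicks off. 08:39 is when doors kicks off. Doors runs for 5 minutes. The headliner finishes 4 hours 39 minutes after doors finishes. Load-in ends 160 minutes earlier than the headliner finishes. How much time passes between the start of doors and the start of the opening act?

343 minutes

Doors ends at 08:39 + 5 min = 08:44.
The headliner ends at 08:44 + 279 min = 13:23.
Load-in ends at 13:23 − 160 min = 10:43.
The opening act starts at 10:43 + 219 min = 14:22.
From 08:39 to 14:22 is 343 minutes.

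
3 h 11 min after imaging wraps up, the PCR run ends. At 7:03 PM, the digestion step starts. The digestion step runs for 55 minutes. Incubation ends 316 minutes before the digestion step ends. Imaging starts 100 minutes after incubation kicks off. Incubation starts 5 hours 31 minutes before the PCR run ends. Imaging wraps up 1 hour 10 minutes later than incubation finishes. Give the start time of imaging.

3:12 PM

The digestion step ends at 7:03 PM + 55 min = 7:58 PM.
Incubation ends at 7:58 PM − 316 min = 2:42 PM.
Imaging ends at 2:42 PM + 70 min = 3:52 PM.
The PCR run ends at 3:52 PM + 191 min = 7:03 PM.
Incubation starts at 7:03 PM − 331 min = 1:32 PM.
Imaging starts at 1:32 PM + 100 min = 3:12 PM.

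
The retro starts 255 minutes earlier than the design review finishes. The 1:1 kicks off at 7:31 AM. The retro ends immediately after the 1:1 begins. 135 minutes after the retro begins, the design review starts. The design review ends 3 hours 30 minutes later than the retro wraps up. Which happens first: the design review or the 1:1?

the 1:1

The retro ends at 7:31 AM.
The design review ends at 7:31 AM + 210 min = 11:01 AM.
The retro starts at 11:01 AM − 255 min = 6:46 AM.
The design review starts at 6:46 AM + 135 min = 9:01 AM.
The design review starts at 9:01 AM and the 1:1 starts at 7:31 AM, so the 1:1 is first.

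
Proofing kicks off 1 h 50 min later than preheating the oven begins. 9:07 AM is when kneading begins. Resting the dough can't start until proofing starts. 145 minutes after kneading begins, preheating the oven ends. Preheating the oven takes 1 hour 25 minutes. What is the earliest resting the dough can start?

11:57 AM

Preheating the oven ends at 9:07 AM + 145 min = 11:32 AM.
Preheating the oven starts at 11:32 AM − 85 min = 10:07 AM.
Proofing starts at 10:07 AM + 110 min = 11:57 AM.
Resting the dough is bounded by proofing, so the earliest it can start is 11:57 AM.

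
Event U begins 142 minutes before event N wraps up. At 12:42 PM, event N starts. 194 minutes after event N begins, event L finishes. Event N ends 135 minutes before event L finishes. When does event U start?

Event L ends at 12:42 PM + 194 min = 3:56 PM.
Event N ends at 3:56 PM − 135 min = 1:41 PM.
Event U starts at 1:41 PM − 142 min = 11:19 AM.

11:19 AM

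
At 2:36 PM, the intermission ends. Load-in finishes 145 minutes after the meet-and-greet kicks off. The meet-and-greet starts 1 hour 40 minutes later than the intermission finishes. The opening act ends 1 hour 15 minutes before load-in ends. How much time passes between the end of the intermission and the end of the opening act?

170 minutes

The meet-and-greet starts at 2:36 PM + 100 min = 4:16 PM.
Load-in ends at 4:16 PM + 145 min = 6:41 PM.
The opening act ends at 6:41 PM − 75 min = 5:26 PM.
From 2:36 PM to 5:26 PM is 170 minutes.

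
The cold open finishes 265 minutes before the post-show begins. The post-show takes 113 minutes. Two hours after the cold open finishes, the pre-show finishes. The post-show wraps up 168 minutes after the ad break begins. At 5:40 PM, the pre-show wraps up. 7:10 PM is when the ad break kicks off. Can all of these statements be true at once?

Yes

The post-show ends at 7:10 PM + 168 min = 9:58 PM.
The post-show starts at 9:58 PM − 113 min = 8:05 PM.
The cold open ends at 8:05 PM − 265 min = 3:40 PM.
The pre-show ends at 3:40 PM + 120 min = 5:40 PM.
That matches the stated 5:40 PM, so the schedule is consistent.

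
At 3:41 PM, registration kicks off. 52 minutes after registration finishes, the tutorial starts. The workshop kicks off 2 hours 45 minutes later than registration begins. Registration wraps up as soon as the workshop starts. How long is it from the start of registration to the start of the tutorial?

217 minutes

The workshop starts at 3:41 PM + 165 min = 6:26 PM.
So registration ends at 6:26 PM.
The tutorial starts at 6:26 PM + 52 min = 7:18 PM.
From 3:41 PM to 7:18 PM is 217 minutes.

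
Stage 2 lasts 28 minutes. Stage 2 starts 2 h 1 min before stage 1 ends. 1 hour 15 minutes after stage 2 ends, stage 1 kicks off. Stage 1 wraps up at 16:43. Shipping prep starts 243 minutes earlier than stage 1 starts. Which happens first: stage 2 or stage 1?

Stage 2 starts at 16:43 − 121 min = 14:42.
Stage 2 ends at 14:42 + 28 min = 15:10.
Stage 1 starts at 15:10 + 75 min = 16:25.
Stage 2 starts at 14:42 and stage 1 starts at 16:25, so stage 2 is first.

stage 2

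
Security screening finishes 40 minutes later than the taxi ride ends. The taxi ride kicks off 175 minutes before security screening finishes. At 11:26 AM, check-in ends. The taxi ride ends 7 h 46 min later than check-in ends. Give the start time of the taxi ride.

4:57 PM

The taxi ride ends at 11:26 AM + 466 min = 7:12 PM.
Security screening ends at 7:12 PM + 40 min = 7:52 PM.
The taxi ride starts at 7:52 PM − 175 min = 4:57 PM.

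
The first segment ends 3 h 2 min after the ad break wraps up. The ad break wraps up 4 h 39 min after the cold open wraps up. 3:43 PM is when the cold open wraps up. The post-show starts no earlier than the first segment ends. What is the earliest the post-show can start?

The ad break ends at 3:43 PM + 279 min = 8:22 PM.
The first segment ends at 8:22 PM + 182 min = 11:24 PM.
The post-show is bounded by the first segment, so the earliest it can start is 11:24 PM.

11:24 PM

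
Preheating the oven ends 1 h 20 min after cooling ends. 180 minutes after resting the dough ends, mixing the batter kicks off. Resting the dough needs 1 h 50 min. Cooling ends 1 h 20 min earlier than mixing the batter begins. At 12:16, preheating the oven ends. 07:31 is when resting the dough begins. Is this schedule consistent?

Resting the dough ends at 07:31 + 110 min = 09:21.
Mixing the batter starts at 09:21 + 180 min = 12:21.
Cooling ends at 12:21 − 80 min = 11:01.
Preheating the oven ends at 11:01 + 80 min = 12:21.
But preheating the oven is also said to end at 12:16 — a 5-minute conflict.

No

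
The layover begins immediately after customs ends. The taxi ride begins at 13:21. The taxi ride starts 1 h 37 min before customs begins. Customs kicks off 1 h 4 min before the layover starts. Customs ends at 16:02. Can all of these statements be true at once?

The layover starts at 16:02.
Customs starts at 16:02 − 64 min = 14:58.
The taxi ride starts at 14:58 − 97 min = 13:21.
That matches the stated 13:21, so the schedule is consistent.

Yes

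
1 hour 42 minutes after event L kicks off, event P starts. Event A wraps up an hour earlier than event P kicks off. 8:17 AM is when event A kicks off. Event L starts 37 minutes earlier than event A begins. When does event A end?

Event L starts at 8:17 AM − 37 min = 7:40 AM.
Event P starts at 7:40 AM + 102 min = 9:22 AM.
Event A ends at 9:22 AM − 60 min = 8:22 AM.

8:22 AM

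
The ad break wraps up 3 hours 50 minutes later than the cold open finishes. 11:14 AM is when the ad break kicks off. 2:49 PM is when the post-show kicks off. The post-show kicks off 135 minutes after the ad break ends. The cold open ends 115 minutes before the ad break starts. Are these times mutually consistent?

The cold open ends at 11:14 AM − 115 min = 9:19 AM.
The ad break ends at 9:19 AM + 230 min = 1:09 PM.
The post-show starts at 1:09 PM + 135 min = 3:24 PM.
But the post-show is also said to start at 2:49 PM — a 35-minute conflict.

No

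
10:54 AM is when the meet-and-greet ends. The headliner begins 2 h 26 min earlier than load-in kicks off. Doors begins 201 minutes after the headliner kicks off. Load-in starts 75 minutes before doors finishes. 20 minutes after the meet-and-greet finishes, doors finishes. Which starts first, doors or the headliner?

Doors ends at 10:54 AM + 20 min = 11:14 AM.
Load-in starts at 11:14 AM − 75 min = 9:59 AM.
The headliner starts at 9:59 AM − 146 min = 7:33 AM.
Doors starts at 7:33 AM + 201 min = 10:54 AM.
Doors starts at 10:54 AM and the headliner starts at 7:33 AM, so the headliner is first.

the headliner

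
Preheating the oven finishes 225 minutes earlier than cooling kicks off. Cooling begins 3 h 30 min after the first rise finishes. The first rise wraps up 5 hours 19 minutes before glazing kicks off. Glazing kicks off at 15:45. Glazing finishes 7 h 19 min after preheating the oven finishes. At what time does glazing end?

17:30

The first rise ends at 15:45 − 319 min = 10:26.
Cooling starts at 10:26 + 210 min = 13:56.
Preheating the oven ends at 13:56 − 225 min = 10:11.
Glazing ends at 10:11 + 439 min = 17:30.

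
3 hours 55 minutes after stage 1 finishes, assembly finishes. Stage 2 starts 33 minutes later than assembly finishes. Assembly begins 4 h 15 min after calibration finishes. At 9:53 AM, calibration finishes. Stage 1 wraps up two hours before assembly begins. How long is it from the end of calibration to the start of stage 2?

6 h 43 min

Assembly starts at 9:53 AM + 255 min = 2:08 PM.
Stage 1 ends at 2:08 PM − 120 min = 12:08 PM.
Assembly ends at 12:08 PM + 235 min = 4:03 PM.
Stage 2 starts at 4:03 PM + 33 min = 4:36 PM.
From 9:53 AM to 4:36 PM is 6 h 43 min.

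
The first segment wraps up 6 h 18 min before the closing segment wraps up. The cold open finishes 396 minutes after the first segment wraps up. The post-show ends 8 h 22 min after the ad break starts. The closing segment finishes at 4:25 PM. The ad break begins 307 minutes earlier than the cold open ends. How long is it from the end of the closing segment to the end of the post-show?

The first segment ends at 4:25 PM − 378 min = 10:07 AM.
The cold open ends at 10:07 AM + 396 min = 4:43 PM.
The ad break starts at 4:43 PM − 307 min = 11:36 AM.
The post-show ends at 11:36 AM + 502 min = 7:58 PM.
From 4:25 PM to 7:58 PM is 3 hours 33 minutes.

3 hours 33 minutes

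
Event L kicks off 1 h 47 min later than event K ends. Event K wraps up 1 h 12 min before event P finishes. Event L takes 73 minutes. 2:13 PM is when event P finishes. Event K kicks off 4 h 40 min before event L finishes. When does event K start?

11:21 AM

Event K ends at 2:13 PM − 72 min = 1:01 PM.
Event L starts at 1:01 PM + 107 min = 2:48 PM.
Event L ends at 2:48 PM + 73 min = 4:01 PM.
Event K starts at 4:01 PM − 280 min = 11:21 AM.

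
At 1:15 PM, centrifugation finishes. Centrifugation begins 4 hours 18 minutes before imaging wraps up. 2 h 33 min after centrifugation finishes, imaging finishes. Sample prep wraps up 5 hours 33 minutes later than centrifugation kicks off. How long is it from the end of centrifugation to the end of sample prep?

Imaging ends at 1:15 PM + 153 min = 3:48 PM.
Centrifugation starts at 3:48 PM − 258 min = 11:30 AM.
Sample prep ends at 11:30 AM + 333 min = 5:03 PM.
From 1:15 PM to 5:03 PM is 3 hours 48 minutes.

3 hours 48 minutes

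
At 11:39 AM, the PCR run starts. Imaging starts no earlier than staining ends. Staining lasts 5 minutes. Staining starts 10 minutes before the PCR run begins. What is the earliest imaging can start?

Staining starts at 11:39 AM − 10 min = 11:29 AM.
Staining ends at 11:29 AM + 5 min = 11:34 AM.
Imaging is bounded by staining, so the earliest it can start is 11:34 AM.

11:34 AM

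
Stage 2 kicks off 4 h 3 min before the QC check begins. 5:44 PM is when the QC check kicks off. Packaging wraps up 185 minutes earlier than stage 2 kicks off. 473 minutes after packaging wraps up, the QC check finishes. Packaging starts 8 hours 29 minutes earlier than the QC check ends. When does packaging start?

Stage 2 starts at 5:44 PM − 243 min = 1:41 PM.
Packaging ends at 1:41 PM − 185 min = 10:36 AM.
The QC check ends at 10:36 AM + 473 min = 6:29 PM.
Packaging starts at 6:29 PM − 509 min = 10:00 AM.

10:00 AM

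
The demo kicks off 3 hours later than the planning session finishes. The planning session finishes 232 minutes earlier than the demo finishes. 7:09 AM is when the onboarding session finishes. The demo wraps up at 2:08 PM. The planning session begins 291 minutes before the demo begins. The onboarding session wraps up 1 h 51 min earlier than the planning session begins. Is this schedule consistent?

The planning session ends at 2:08 PM − 232 min = 10:16 AM.
The demo starts at 10:16 AM + 180 min = 1:16 PM.
The planning session starts at 1:16 PM − 291 min = 8:25 AM.
The onboarding session ends at 8:25 AM − 111 min = 6:34 AM.
But the onboarding session is also said to end at 7:09 AM — a 35-minute conflict.

No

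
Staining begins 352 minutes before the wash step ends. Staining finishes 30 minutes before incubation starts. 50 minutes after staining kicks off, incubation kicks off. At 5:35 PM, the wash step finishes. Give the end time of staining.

Staining starts at 5:35 PM − 352 min = 11:43 AM.
Incubation starts at 11:43 AM + 50 min = 12:33 PM.
Staining ends at 12:33 PM − 30 min = 12:03 PM.

12:03 PM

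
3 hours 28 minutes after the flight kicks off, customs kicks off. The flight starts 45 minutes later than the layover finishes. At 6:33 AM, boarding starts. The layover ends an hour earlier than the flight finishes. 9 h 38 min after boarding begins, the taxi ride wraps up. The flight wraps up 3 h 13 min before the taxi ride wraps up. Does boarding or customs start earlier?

The taxi ride ends at 6:33 AM + 578 min = 4:11 PM.
The flight ends at 4:11 PM − 193 min = 12:58 PM.
The layover ends at 12:58 PM − 60 min = 11:58 AM.
The flight starts at 11:58 AM + 45 min = 12:43 PM.
Customs starts at 12:43 PM + 208 min = 4:11 PM.
Boarding starts at 6:33 AM and customs starts at 4:11 PM, so boarding is first.

boarding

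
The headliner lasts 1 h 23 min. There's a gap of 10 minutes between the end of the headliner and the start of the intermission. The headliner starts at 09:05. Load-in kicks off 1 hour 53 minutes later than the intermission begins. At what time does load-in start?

The headliner ends at 09:05 + 83 min = 10:28.
The intermission starts at 10:28 + 10 min = 10:38.
Load-in starts at 10:38 + 113 min = 12:31.

12:31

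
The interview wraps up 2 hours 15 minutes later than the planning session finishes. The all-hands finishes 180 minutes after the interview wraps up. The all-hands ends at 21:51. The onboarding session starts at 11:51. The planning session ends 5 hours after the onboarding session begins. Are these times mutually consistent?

No

The planning session ends at 11:51 + 300 min = 16:51.
The interview ends at 16:51 + 135 min = 19:06.
The all-hands ends at 19:06 + 180 min = 22:06.
But the all-hands is also said to end at 21:51 — a 15-minute conflict.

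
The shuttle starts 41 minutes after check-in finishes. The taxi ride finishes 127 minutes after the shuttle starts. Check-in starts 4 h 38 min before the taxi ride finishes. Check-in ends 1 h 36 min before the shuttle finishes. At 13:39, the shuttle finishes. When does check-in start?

10:13

Check-in ends at 13:39 − 96 min = 12:03.
The shuttle starts at 12:03 + 41 min = 12:44.
The taxi ride ends at 12:44 + 127 min = 14:51.
Check-in starts at 14:51 − 278 min = 10:13.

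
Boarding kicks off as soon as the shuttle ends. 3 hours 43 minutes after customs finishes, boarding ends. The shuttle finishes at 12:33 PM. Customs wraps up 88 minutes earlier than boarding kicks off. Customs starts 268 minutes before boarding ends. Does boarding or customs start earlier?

Boarding starts at 12:33 PM.
Customs ends at 12:33 PM − 88 min = 11:05 AM.
Boarding ends at 11:05 AM + 223 min = 2:48 PM.
Customs starts at 2:48 PM − 268 min = 10:20 AM.
Boarding starts at 12:33 PM and customs starts at 10:20 AM, so customs is first.

customs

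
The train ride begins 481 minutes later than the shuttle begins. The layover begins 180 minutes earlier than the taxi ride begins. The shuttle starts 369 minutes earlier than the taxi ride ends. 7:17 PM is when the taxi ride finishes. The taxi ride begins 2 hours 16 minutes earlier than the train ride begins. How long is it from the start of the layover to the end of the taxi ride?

The shuttle starts at 7:17 PM − 369 min = 1:08 PM.
The train ride starts at 1:08 PM + 481 min = 9:09 PM.
The taxi ride starts at 9:09 PM − 136 min = 6:53 PM.
The layover starts at 6:53 PM − 180 min = 3:53 PM.
From 3:53 PM to 7:17 PM is 3 hours 24 minutes.

3 hours 24 minutes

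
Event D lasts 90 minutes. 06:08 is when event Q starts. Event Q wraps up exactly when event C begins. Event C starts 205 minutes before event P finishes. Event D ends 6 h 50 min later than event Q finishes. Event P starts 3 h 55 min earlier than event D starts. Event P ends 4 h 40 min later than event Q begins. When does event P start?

08:48

Event P ends at 06:08 + 280 min = 10:48.
Event C starts at 10:48 − 205 min = 07:23.
So event Q ends at 07:23.
Event D ends at 07:23 + 410 min = 14:13.
Event D starts at 14:13 − 90 min = 12:43.
Event P starts at 12:43 − 235 min = 08:48.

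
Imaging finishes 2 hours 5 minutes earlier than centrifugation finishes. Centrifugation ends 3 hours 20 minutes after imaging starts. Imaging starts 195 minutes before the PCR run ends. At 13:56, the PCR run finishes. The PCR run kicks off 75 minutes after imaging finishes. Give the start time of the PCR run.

13:11

Imaging starts at 13:56 − 195 min = 10:41.
Centrifugation ends at 10:41 + 200 min = 14:01.
Imaging ends at 14:01 − 125 min = 11:56.
The PCR run starts at 11:56 + 75 min = 13:11.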